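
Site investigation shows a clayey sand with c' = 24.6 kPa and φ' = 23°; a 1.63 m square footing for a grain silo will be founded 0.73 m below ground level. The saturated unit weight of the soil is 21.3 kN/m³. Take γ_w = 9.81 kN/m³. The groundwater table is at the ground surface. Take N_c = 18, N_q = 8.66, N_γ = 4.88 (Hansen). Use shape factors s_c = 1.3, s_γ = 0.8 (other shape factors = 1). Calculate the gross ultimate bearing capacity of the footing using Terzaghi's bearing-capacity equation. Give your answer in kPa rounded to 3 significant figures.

q_ult ≈ 685 kPa

With the water table at the surface the whole profile is submerged: γ' = 21.3 − 9.81 = 11.49 kN/m³, so q = γ'·D_f = 8.3877 kPa; the same γ' applies in the ½γBN_γ term.
q_ult = c·N_c·s_c + q·N_q + 0.5·γ·B·N_γ·s_γ
     = 24.6 × 18 × 1.3 + 8.3877 × 8.66 + 0.5 × 11.49 × 1.63 × 4.88 × 0.8
     = 575.64 + 72.637 + 36.558 = 684.84 kPa.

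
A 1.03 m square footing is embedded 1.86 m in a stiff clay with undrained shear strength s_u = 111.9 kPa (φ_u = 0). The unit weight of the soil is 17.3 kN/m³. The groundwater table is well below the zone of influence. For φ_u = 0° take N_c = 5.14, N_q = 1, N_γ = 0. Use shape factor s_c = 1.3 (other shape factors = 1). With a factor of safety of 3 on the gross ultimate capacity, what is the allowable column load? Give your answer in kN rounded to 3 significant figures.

P_all ≈ 276 kN

Effective surcharge at the founding depth q = γ·D_f = 17.3 × 1.86 = 32.178 kPa.
q_ult = c·N_c·s_c + q·N_q
     = 111.9 × 5.14 × 1.3 + 32.178 × 1
     = 747.72 + 32.178 = 779.89 kPa.
Gross allowable pressure q_all = 779.89 / 3 = 259.96 kPa.
Footing area = 1.0609 m², so allowable column load = 259.96 × 1.0609 = 275.8 kN.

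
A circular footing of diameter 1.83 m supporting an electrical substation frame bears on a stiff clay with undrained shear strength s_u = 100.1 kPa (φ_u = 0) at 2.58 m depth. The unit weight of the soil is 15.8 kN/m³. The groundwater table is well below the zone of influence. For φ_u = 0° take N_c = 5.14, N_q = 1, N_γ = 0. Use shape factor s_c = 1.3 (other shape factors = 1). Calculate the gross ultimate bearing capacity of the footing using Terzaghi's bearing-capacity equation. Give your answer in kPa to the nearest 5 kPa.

Overburden at base level: q = 15.8 × 2.58 = 40.764 kPa.
Cohesion term c·N_c·s_c = 100.1 × 5.14 × 1.3 = 668.87 kPa; surcharge term q·N_q = 40.764 × 1 = 40.764 kPa.
q_ult = 668.87 + 40.764 = 709.63 kPa.

q_ult ≈ 710 kPa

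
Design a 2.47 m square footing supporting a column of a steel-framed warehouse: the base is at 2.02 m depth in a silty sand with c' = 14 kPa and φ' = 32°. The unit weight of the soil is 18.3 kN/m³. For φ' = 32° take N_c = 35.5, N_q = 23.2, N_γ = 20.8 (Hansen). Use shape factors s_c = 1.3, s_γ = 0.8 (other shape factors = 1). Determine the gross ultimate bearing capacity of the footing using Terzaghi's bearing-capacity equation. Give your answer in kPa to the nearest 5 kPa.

Effective surcharge at the founding depth q = γ·D_f = 18.3 × 2.02 = 36.966 kPa.
q_ult = c·N_c·s_c + q·N_q + 0.5·γ·B·N_γ·s_γ
     = 14 × 35.5 × 1.3 + 36.966 × 23.2 + 0.5 × 18.3 × 2.47 × 20.8 × 0.8
     = 646.1 + 857.61 + 376.07 = 1879.8 kPa.

q_ult ≈ 1880 kPa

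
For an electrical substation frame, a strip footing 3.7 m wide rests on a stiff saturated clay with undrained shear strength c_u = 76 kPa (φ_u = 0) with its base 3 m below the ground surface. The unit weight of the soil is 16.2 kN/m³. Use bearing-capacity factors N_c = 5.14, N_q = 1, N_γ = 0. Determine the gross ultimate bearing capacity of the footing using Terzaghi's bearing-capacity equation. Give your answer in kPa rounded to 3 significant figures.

q_ult ≈ 439 kPa

Effective surcharge at the founding depth q = γ·D_f = 16.2 × 3 = 48.6 kPa.
q_ult = c·N_c + q·N_q
     = 76 × 5.14 + 48.6 × 1
     = 390.64 + 48.6 = 439.24 kPa.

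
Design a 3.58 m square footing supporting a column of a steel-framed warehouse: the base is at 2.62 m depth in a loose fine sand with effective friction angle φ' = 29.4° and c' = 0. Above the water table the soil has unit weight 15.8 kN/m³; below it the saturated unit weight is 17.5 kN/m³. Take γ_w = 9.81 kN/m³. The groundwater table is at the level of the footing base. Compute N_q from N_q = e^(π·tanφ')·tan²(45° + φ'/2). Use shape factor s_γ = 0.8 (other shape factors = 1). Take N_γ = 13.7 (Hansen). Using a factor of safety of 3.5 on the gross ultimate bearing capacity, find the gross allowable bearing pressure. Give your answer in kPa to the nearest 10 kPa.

q_all ≈ 250 kPa

N_q = e^(π·tan29.4°)·tan²(59.7°) = 17.2.
Overburden at base level: q = 15.8 × 2.62 = 41.396 kPa.
Below the base the soil is submerged, so the ½γBN_γ term uses γ' = 17.5 − 9.81 = 7.69 kN/m³.
Surcharge term q·N_q = 41.396 × 17.196 = 711.86 kPa; self-weight term 0.5·γ·B·N_γ·s_γ = 0.5 × 7.69 × 3.58 × 13.7 × 0.8 = 150.87 kPa.
q_ult = 711.86 + 150.87 = 862.73 kPa.
q_all = 862.73 / 3.5 = 246.49 kPa.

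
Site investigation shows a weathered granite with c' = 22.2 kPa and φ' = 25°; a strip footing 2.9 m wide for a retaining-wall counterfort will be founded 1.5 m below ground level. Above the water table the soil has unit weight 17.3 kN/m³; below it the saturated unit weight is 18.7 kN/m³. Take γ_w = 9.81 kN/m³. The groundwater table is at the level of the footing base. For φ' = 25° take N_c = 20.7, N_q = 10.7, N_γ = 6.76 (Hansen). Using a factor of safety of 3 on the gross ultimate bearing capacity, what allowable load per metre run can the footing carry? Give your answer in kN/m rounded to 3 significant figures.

≈ 797 kN/m

q = γ·D_f = 17.3 × 1.5 = 25.95 kPa.
For the ½γBN_γ term take γ' = 18.7 − 9.81 = 8.89 kN/m³ (soil below base is submerged).
c·N_c = 22.2 × 20.7 = 459.54 kPa
q·N_q = 25.95 × 10.7 = 277.67 kPa
0.5·γ·B·N_γ = 0.5 × 8.89 × 2.9 × 6.76 = 87.14 kPa
q_ult = 459.54 + 277.67 + 87.14 = 824.34 kPa.
Gross allowable pressure q_all = 824.34 / 3 = 274.78 kPa.
Allowable wall load = q_all × B = 274.78 × 2.9 = 796.87 kN per metre run.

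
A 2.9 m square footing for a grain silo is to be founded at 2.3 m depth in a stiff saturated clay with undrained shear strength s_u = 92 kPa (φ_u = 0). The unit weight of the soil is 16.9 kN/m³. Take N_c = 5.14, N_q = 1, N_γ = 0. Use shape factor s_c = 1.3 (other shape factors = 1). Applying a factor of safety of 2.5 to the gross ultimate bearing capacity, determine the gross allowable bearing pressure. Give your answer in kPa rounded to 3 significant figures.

q = γ·D_f = 16.9 × 2.3 = 38.87 kPa.
c·N_c·s_c = 92 × 5.14 × 1.3 = 614.74 kPa
q·N_q = 38.87 × 1 = 38.87 kPa
q_ult = 614.74 + 38.87 = 653.61 kPa.
q_all = q_ult / FS = 653.61 / 2.5 = 261.45 kPa.

q_all ≈ 261 kPa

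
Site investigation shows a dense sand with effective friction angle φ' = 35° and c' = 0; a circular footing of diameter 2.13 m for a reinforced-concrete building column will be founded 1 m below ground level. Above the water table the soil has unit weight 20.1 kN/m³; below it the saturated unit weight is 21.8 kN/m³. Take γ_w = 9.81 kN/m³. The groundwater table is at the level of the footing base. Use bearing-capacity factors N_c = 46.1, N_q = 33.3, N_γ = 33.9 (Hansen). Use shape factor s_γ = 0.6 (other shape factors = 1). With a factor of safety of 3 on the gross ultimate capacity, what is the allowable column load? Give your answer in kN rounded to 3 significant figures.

Effective surcharge at the founding depth q = γ·D_f = 20.1 × 1 = 20.1 kPa.
The water table coincides with the base, so in the self-weight term γ → γ' = 11.99 kN/m³.
q_ult = q·N_q + 0.5·γ·B·N_γ·s_γ
     = 20.1 × 33.3 + 0.5 × 11.99 × 2.13 × 33.9 × 0.6
     = 669.33 + 259.73 = 929.06 kPa.
Gross allowable pressure q_all = 929.06 / 3 = 309.69 kPa.
Footing area = 3.5633 m², so allowable column load = 309.69 × 3.5633 = 1103.5 kN.

P_all ≈ 1100 kN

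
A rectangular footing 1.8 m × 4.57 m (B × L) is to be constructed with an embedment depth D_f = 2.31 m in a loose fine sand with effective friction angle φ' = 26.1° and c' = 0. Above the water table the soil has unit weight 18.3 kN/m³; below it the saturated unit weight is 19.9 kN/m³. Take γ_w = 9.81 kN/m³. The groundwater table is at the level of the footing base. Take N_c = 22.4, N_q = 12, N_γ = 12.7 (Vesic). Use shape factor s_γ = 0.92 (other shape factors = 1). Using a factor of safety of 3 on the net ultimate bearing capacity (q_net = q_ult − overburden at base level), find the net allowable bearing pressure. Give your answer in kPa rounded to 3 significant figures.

q_all(net) ≈ 190 kPa

Effective surcharge at the founding depth q = γ·D_f = 18.3 × 2.31 = 42.273 kPa.
The water table coincides with the base, so in the self-weight term γ → γ' = 10.09 kN/m³.
q_ult = q·N_q + 0.5·γ·B·N_γ·s_γ
     = 42.273 × 12 + 0.5 × 10.09 × 1.8 × 12.7 × 0.92
     = 507.28 + 106.1 = 613.38 kPa.
q_net = 613.38 − 42.273 = 571.11 kPa.
q_all(net) = 571.11 / 3 = 190.37 kPa.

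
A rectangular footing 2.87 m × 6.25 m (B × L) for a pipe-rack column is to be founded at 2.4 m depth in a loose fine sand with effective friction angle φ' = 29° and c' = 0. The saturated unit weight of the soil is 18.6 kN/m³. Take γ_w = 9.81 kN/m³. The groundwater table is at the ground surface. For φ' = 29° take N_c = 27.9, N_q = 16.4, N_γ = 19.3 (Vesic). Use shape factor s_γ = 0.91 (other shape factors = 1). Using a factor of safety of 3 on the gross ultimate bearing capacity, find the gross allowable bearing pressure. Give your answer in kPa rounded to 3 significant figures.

q_all ≈ 189 kPa

Water table at ground surface, so effective unit weight γ' = 18.6 − 9.81 = 8.79 kN/m³ is used throughout; overburden q = 8.79 × 2.4 = 21.096 kPa; the same γ' applies in the ½γBN_γ term.
Surcharge term q·N_q = 21.096 × 16.4 = 345.97 kPa; self-weight term 0.5·γ·B·N_γ·s_γ = 0.5 × 8.79 × 2.87 × 19.3 × 0.91 = 221.53 kPa.
q_ult = 345.97 + 221.53 = 567.51 kPa.
q_all = 567.51 / 3 = 189.17 kPa.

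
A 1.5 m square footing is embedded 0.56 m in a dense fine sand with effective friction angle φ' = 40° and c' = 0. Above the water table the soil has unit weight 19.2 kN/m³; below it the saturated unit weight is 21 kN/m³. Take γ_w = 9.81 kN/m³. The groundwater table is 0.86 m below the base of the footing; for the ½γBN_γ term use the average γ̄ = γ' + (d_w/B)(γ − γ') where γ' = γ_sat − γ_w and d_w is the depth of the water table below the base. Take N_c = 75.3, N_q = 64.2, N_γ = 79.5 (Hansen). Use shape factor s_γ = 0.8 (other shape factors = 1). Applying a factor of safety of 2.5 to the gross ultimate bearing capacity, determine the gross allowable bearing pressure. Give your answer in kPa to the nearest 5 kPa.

q_all ≈ 575 kPa

q = γ·D_f = 19.2 × 0.56 = 10.752 kPa.
γ' = 11.19 kN/m³; averaging over the depth B below the base, γ̄ = γ' + (d_w/B)(γ − γ') = 15.782 kN/m³.
q·N_q = 10.752 × 64.2 = 690.28 kPa
0.5·γ·B·N_γ·s_γ = 0.5 × 15.782 × 1.5 × 79.5 × 0.8 = 752.82 kPa
q_ult = 690.28 + 752.82 = 1443.1 kPa.
q_all = q_ult / FS = 1443.1 / 2.5 = 577.24 kPa.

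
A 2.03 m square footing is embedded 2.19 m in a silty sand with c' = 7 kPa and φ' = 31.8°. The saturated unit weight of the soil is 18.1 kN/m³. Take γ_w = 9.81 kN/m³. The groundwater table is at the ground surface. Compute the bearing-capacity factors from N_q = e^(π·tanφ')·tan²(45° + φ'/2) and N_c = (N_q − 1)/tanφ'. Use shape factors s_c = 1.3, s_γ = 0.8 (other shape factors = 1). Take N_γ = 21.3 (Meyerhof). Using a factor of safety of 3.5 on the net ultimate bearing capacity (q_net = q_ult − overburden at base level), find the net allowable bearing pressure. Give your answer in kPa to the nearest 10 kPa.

N_q = e^(π·tan31.8°)·tan²(60.9°) = 22.64; N_c = (N_q − 1)/tanφ' = 34.9.
γ' = 18.1 − 9.81 = 8.29 kN/m³ (submerged throughout). q = 8.29 × 2.19 = 18.155 kPa; the same γ' applies in the ½γBN_γ term.
c·N_c·s_c = 7 × 34.902 × 1.3 = 317.6 kPa
q·N_q = 18.155 × 22.64 = 411.03 kPa
0.5·γ·B·N_γ·s_γ = 0.5 × 8.29 × 2.03 × 21.3 × 0.8 = 143.38 kPa
q_ult = 317.6 + 411.03 + 143.38 = 872.01 kPa.
q_net = 872.01 − 18.155 = 853.86 kPa.
q_all(net) = 853.86 / 3.5 = 243.96 kPa.

q_all(net) ≈ 240 kPa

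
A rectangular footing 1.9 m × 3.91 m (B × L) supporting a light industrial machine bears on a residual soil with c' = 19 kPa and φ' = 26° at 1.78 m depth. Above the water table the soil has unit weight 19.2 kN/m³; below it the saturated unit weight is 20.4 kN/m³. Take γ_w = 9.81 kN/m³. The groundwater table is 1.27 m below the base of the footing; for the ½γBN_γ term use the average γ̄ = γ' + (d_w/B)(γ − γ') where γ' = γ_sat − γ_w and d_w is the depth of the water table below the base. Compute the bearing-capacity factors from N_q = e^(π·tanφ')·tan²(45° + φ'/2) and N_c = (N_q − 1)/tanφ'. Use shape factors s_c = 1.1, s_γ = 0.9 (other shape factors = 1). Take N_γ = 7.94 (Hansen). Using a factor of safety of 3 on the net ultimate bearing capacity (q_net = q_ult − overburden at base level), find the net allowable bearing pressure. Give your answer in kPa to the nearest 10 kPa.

q_all(net) ≈ 320 kPa

N_q = e^(π·tan26°)·tan²(58°) = 11.85; N_c = (N_q − 1)/tanφ' = 22.25.
Effective surcharge at the founding depth q = γ·D_f = 19.2 × 1.78 = 34.176 kPa.
With d_w = 1.27 m < B, γ̄ = 10.59 + (1.27/1.9) × (19.2 − 10.59) = 16.345 kN/m³.
q_ult = c·N_c·s_c + q·N_q + 0.5·γ·B·N_γ·s_γ
     = 19 × 22.254 × 1.1 + 34.176 × 11.854 + 0.5 × 16.345 × 1.9 × 7.94 × 0.9
     = 465.12 + 405.13 + 110.96 = 981.21 kPa.
q_net = 981.21 − 34.176 = 947.03 kPa.
q_all(net) = 947.03 / 3 = 315.68 kPa.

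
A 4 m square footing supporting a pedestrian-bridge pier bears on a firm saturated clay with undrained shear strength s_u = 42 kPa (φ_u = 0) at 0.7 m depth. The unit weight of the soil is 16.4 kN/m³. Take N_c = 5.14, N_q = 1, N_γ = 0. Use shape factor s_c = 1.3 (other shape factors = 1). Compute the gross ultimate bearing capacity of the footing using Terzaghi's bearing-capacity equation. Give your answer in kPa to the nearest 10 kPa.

q = γ·D_f = 16.4 × 0.7 = 11.48 kPa.
c·N_c·s_c = 42 × 5.14 × 1.3 = 280.64 kPa
q·N_q = 11.48 × 1 = 11.48 kPa
q_ult = 280.64 + 11.48 = 292.12 kPa.

q_ult ≈ 290 kPa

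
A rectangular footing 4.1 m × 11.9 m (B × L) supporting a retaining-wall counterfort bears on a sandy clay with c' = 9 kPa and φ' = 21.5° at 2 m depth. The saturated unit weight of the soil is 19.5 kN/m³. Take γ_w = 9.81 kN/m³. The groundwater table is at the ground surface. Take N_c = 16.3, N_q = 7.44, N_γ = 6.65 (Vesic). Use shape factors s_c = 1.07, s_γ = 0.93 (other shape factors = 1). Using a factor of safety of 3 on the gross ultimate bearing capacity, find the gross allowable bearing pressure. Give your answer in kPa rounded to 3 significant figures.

q_all ≈ 141 kPa

γ' = 19.5 − 9.81 = 9.69 kN/m³ (submerged throughout). q = 9.69 × 2 = 19.38 kPa; the same γ' applies in the ½γBN_γ term.
c·N_c·s_c = 9 × 16.3 × 1.07 = 156.97 kPa
q·N_q = 19.38 × 7.44 = 144.19 kPa
0.5·γ·B·N_γ·s_γ = 0.5 × 9.69 × 4.1 × 6.65 × 0.93 = 122.85 kPa
q_ult = 156.97 + 144.19 + 122.85 = 424.01 kPa.
q_all = 424.01 / 3 = 141.34 kPa.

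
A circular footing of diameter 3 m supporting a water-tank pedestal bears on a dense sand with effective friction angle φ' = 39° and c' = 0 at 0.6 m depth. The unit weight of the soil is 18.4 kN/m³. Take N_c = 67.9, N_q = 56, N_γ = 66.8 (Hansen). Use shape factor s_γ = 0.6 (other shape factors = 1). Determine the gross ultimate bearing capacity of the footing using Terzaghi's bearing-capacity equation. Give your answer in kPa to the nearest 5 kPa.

q_ult ≈ 1725 kPa

q = γ·D_f = 18.4 × 0.6 = 11.04 kPa.
q·N_q = 11.04 × 56 = 618.24 kPa
0.5·γ·B·N_γ·s_γ = 0.5 × 18.4 × 3 × 66.8 × 0.6 = 1106.2 kPa
q_ult = 618.24 + 1106.2 = 1724.4 kPa.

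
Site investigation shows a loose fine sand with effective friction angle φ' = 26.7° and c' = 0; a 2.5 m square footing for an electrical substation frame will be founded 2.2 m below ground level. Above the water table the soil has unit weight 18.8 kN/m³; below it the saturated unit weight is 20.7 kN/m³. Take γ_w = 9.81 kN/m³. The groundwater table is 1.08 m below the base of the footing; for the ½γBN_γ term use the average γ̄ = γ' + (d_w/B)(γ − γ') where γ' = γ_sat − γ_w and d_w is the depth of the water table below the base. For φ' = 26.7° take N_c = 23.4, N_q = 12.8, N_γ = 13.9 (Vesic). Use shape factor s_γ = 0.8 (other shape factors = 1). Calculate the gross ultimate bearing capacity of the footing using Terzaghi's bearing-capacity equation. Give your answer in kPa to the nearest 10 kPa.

Overburden at base level: q = 18.8 × 2.2 = 41.36 kPa.
The water table is 1.08 m below the base (< B = 2.5 m), so the ½γBN_γ term uses γ̄ = γ' + (d_w/B)(γ − γ') = 10.89 + (1.08/2.5)(18.8 − 10.89) = 14.307 kN/m³.
Surcharge term q·N_q = 41.36 × 12.8 = 529.41 kPa; self-weight term 0.5·γ·B·N_γ·s_γ = 0.5 × 14.307 × 2.5 × 13.9 × 0.8 = 198.87 kPa.
q_ult = 529.41 + 198.87 = 728.28 kPa.

q_ult ≈ 730 kPa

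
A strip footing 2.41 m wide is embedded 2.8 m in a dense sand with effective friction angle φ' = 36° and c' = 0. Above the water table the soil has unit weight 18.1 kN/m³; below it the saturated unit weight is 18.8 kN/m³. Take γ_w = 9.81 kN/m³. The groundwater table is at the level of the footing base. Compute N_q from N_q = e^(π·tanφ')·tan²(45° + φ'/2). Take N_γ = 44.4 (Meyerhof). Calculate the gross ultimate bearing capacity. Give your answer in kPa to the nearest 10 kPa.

tan36° = 0.7265, so N_q = e^(π×0.7265)·tan²(63°) = 9.801 × 3.852 = 37.75.
Overburden at base level: q = 18.1 × 2.8 = 50.68 kPa.
Below the base the soil is submerged, so the ½γBN_γ term uses γ' = 18.8 − 9.81 = 8.99 kN/m³.
Surcharge term q·N_q = 50.68 × 37.752 = 1913.3 kPa; self-weight term 0.5·γ·B·N_γ = 0.5 × 8.99 × 2.41 × 44.4 = 480.98 kPa.
q_ult = 1913.3 + 480.98 = 2394.3 kPa.

q_ult ≈ 2390 kPa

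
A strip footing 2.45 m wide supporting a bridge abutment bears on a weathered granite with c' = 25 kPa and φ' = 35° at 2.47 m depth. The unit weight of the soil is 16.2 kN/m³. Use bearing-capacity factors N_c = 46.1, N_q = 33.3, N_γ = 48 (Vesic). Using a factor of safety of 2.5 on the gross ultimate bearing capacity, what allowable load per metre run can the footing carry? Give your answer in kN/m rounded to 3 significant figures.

≈ 3370 kN/m

q = γ·D_f = 16.2 × 2.47 = 40.014 kPa.
c·N_c = 25 × 46.1 = 1152.5 kPa
q·N_q = 40.014 × 33.3 = 1332.5 kPa
0.5·γ·B·N_γ = 0.5 × 16.2 × 2.45 × 48 = 952.56 kPa
q_ult = 1152.5 + 1332.5 + 952.56 = 3437.5 kPa.
Gross allowable pressure q_all = 3437.5 / 2.5 = 1375 kPa.
Allowable wall load = q_all × B = 1375 × 2.45 = 3368.8 kN per metre run.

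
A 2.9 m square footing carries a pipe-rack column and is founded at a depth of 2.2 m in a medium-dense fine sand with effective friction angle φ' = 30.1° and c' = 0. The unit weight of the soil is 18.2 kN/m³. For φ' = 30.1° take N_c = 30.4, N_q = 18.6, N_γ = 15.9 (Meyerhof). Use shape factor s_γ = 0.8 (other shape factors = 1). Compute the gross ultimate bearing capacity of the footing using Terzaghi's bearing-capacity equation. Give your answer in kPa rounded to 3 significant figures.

q = γ·D_f = 18.2 × 2.2 = 40.04 kPa.
q·N_q = 40.04 × 18.6 = 744.74 kPa
0.5·γ·B·N_γ·s_γ = 0.5 × 18.2 × 2.9 × 15.9 × 0.8 = 335.68 kPa
q_ult = 744.74 + 335.68 = 1080.4 kPa.

q_ult ≈ 1080 kPa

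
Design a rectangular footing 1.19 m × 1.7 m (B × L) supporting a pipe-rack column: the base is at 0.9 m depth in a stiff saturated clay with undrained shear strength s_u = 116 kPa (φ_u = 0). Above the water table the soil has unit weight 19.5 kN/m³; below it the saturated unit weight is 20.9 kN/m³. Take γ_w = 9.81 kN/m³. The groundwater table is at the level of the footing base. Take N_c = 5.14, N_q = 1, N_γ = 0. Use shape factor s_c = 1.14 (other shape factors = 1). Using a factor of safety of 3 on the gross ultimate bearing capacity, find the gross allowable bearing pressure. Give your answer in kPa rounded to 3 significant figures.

q_all ≈ 232 kPa

Effective surcharge at the founding depth q = γ·D_f = 19.5 × 0.9 = 17.55 kPa.
q_ult = c·N_c·s_c + q·N_q
     = 116 × 5.14 × 1.14 + 17.55 × 1
     = 679.71 + 17.55 = 697.26 kPa.
q_all = 697.26 / 3 = 232.42 kPa.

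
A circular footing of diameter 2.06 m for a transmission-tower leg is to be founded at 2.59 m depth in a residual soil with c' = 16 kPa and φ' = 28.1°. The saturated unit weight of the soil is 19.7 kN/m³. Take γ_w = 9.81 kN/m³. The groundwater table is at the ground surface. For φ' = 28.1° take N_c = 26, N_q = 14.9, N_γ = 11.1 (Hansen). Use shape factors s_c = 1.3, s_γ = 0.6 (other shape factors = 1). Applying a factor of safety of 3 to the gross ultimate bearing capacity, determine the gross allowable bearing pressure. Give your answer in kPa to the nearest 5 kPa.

With the water table at the surface the whole profile is submerged: γ' = 19.7 − 9.81 = 9.89 kN/m³, so q = γ'·D_f = 25.615 kPa; the same γ' applies in the ½γBN_γ term.
q_ult = c·N_c·s_c + q·N_q + 0.5·γ·B·N_γ·s_γ
     = 16 × 26 × 1.3 + 25.615 × 14.9 + 0.5 × 9.89 × 2.06 × 11.1 × 0.6
     = 540.8 + 381.66 + 67.843 = 990.31 kPa.
q_all = q_ult / FS = 990.31 / 3 = 330.1 kPa.

q_all ≈ 330 kPa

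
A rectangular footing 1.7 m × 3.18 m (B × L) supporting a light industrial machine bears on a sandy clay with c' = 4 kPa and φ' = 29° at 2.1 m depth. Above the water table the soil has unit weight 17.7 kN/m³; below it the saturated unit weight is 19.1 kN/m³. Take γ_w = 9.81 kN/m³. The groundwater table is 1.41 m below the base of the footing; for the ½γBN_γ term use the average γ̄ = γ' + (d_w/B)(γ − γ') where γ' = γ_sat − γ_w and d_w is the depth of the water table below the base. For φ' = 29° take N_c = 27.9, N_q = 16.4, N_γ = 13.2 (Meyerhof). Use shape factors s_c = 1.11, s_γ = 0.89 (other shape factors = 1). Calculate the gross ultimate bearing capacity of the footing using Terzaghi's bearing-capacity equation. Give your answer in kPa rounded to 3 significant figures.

q = γ·D_f = 17.7 × 2.1 = 37.17 kPa.
γ' = 9.29 kN/m³; averaging over the depth B below the base, γ̄ = γ' + (d_w/B)(γ − γ') = 16.265 kN/m³.
c·N_c·s_c = 4 × 27.9 × 1.11 = 123.88 kPa
q·N_q = 37.17 × 16.4 = 609.59 kPa
0.5·γ·B·N_γ·s_γ = 0.5 × 16.265 × 1.7 × 13.2 × 0.89 = 162.42 kPa
q_ult = 123.88 + 609.59 + 162.42 = 895.89 kPa.

q_ult ≈ 896 kPa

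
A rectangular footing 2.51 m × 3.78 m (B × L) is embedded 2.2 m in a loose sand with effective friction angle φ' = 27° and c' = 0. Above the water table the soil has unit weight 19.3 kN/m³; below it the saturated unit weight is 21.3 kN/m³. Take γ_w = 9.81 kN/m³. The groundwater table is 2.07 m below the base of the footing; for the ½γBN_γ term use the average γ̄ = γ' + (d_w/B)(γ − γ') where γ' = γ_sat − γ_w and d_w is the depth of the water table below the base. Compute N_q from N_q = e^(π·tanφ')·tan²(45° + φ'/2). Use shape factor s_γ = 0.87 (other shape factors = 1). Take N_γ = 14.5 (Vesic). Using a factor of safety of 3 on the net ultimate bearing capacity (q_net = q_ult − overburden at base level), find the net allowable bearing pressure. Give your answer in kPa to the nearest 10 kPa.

N_q = e^(π·tan27°)·tan²(58.5°) = 13.2.
q = γ·D_f = 19.3 × 2.2 = 42.46 kPa.
γ' = 11.49 kN/m³; averaging over the depth B below the base, γ̄ = γ' + (d_w/B)(γ − γ') = 17.931 kN/m³.
q·N_q = 42.46 × 13.199 = 560.44 kPa
0.5·γ·B·N_γ·s_γ = 0.5 × 17.931 × 2.51 × 14.5 × 0.87 = 283.88 kPa
q_ult = 560.44 + 283.88 = 844.31 kPa.
q_net = 844.31 − 42.46 = 801.85 kPa.
q_all(net) = 801.85 / 3 = 267.28 kPa.

q_all(net) ≈ 270 kPa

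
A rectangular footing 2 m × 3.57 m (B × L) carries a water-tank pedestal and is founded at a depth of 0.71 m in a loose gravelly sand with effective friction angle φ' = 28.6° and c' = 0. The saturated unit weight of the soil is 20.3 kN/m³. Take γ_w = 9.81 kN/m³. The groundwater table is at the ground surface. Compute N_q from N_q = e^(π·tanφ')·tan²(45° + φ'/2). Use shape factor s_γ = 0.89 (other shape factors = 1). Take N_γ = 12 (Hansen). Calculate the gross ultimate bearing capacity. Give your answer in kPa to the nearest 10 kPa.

tan28.6° = 0.5452, so N_q = e^(π×0.5452)·tan²(59.3°) = 5.545 × 2.837 = 15.73.
Water table at ground surface, so effective unit weight γ' = 20.3 − 9.81 = 10.49 kN/m³ is used throughout; overburden q = 10.49 × 0.71 = 7.4479 kPa; the same γ' applies in the ½γBN_γ term.
Surcharge term q·N_q = 7.4479 × 15.728 = 117.14 kPa; self-weight term 0.5·γ·B·N_γ·s_γ = 0.5 × 10.49 × 2 × 12 × 0.89 = 112.03 kPa.
q_ult = 117.14 + 112.03 = 229.17 kPa.

q_ult ≈ 230 kPa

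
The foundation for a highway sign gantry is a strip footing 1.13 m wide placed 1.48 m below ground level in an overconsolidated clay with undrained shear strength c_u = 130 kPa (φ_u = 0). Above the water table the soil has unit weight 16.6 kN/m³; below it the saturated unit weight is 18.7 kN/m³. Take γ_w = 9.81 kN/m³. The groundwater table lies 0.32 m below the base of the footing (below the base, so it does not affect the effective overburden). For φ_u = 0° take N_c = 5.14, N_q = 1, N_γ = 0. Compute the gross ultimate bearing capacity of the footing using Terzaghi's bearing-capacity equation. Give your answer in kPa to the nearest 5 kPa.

q_ult ≈ 695 kPa

Effective surcharge at the founding depth q = γ·D_f = 16.6 × 1.48 = 24.568 kPa.
q_ult = c·N_c + q·N_q
     = 130 × 5.14 + 24.568 × 1
     = 668.2 + 24.568 = 692.77 kPa.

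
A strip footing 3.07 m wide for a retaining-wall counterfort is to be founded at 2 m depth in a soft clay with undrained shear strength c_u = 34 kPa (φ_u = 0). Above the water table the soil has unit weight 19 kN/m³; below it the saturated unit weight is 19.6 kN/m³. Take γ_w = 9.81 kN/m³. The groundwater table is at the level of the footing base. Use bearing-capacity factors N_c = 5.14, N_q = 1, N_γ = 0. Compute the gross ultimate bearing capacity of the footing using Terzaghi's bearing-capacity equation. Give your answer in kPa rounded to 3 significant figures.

q_ult ≈ 213 kPa

q = γ·D_f = 19 × 2 = 38 kPa.
c·N_c = 34 × 5.14 = 174.76 kPa
q·N_q = 38 × 1 = 38 kPa
q_ult = 174.76 + 38 = 212.76 kPa.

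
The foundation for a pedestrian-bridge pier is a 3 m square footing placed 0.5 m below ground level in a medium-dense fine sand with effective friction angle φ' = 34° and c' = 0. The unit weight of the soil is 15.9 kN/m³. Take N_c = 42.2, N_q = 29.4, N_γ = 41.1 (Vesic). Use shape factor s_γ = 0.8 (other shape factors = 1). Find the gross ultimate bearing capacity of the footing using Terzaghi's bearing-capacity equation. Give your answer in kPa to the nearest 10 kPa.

q = γ·D_f = 15.9 × 0.5 = 7.95 kPa.
q·N_q = 7.95 × 29.4 = 233.73 kPa
0.5·γ·B·N_γ·s_γ = 0.5 × 15.9 × 3 × 41.1 × 0.8 = 784.19 kPa
q_ult = 233.73 + 784.19 = 1017.9 kPa.

q_ult ≈ 1020 kPa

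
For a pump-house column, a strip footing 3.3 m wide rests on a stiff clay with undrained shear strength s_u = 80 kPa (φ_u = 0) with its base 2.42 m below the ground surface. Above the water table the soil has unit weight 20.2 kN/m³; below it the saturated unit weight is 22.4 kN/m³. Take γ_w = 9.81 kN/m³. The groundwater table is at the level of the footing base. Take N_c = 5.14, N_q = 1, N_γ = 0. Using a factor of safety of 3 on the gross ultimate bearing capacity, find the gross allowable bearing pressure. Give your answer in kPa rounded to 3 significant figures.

Overburden at base level: q = 20.2 × 2.42 = 48.884 kPa.
Cohesion term c·N_c = 80 × 5.14 = 411.2 kPa; surcharge term q·N_q = 48.884 × 1 = 48.884 kPa.
q_ult = 411.2 + 48.884 = 460.08 kPa.
q_all = 460.08 / 3 = 153.36 kPa.

q_all ≈ 153 kPa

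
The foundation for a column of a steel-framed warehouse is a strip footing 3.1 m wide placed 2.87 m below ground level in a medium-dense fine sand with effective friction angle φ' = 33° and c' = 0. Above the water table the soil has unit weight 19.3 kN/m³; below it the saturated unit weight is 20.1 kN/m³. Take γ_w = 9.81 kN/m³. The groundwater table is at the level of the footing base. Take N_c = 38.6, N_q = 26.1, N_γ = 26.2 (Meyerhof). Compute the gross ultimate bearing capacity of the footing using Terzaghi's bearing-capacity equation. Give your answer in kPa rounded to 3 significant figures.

Overburden at base level: q = 19.3 × 2.87 = 55.391 kPa.
Below the base the soil is submerged, so the ½γBN_γ term uses γ' = 20.1 − 9.81 = 10.29 kN/m³.
Surcharge term q·N_q = 55.391 × 26.1 = 1445.7 kPa; self-weight term 0.5·γ·B·N_γ = 0.5 × 10.29 × 3.1 × 26.2 = 417.88 kPa.
q_ult = 1445.7 + 417.88 = 1863.6 kPa.

q_ult ≈ 1860 kPa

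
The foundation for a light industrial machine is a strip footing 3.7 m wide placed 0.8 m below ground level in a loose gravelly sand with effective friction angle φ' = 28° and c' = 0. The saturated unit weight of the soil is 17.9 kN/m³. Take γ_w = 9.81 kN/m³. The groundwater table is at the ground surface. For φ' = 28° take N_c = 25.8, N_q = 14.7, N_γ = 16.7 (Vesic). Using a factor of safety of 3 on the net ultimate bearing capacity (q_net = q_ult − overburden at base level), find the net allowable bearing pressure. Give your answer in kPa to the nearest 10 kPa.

q_all(net) ≈ 110 kPa

With the water table at the surface the whole profile is submerged: γ' = 17.9 − 9.81 = 8.09 kN/m³, so q = γ'·D_f = 6.472 kPa; the same γ' applies in the ½γBN_γ term.
q_ult = q·N_q + 0.5·γ·B·N_γ
     = 6.472 × 14.7 + 0.5 × 8.09 × 3.7 × 16.7
     = 95.138 + 249.94 = 345.08 kPa.
q_net = 345.08 − 6.472 = 338.61 kPa.
q_all(net) = 338.61 / 3 = 112.87 kPa.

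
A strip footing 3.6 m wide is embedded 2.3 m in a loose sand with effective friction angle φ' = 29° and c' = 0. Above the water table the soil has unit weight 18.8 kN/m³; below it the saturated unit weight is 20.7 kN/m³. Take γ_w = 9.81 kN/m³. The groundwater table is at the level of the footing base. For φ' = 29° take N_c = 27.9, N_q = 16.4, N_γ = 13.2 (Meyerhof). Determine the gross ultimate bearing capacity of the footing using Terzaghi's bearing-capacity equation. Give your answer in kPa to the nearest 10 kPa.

q_ult ≈ 970 kPa

Effective surcharge at the founding depth q = γ·D_f = 18.8 × 2.3 = 43.24 kPa.
The water table coincides with the base, so in the self-weight term γ → γ' = 10.89 kN/m³.
q_ult = q·N_q + 0.5·γ·B·N_γ
     = 43.24 × 16.4 + 0.5 × 10.89 × 3.6 × 13.2
     = 709.14 + 258.75 = 967.88 kPa.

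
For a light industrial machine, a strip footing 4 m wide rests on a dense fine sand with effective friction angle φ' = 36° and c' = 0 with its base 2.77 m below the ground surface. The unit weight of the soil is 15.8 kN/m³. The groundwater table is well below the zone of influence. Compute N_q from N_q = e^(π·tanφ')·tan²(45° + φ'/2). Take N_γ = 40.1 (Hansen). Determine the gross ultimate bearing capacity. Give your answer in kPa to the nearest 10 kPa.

q_ult ≈ 2920 kPa

tan36° = 0.7265, so N_q = e^(π×0.7265)·tan²(63°) = 9.801 × 3.852 = 37.75.
q = γ·D_f = 15.8 × 2.77 = 43.766 kPa.
q·N_q = 43.766 × 37.752 = 1652.3 kPa
0.5·γ·B·N_γ = 0.5 × 15.8 × 4 × 40.1 = 1267.2 kPa
q_ult = 1652.3 + 1267.2 = 2919.4 kPa.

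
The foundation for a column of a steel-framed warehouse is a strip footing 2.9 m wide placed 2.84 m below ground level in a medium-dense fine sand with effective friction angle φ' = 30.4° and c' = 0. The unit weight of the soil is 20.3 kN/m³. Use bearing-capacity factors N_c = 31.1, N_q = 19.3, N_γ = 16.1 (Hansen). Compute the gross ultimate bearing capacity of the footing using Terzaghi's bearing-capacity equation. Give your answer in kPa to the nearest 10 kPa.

q = γ·D_f = 20.3 × 2.84 = 57.652 kPa.
q·N_q = 57.652 × 19.3 = 1112.7 kPa
0.5·γ·B·N_γ = 0.5 × 20.3 × 2.9 × 16.1 = 473.9 kPa
q_ult = 1112.7 + 473.9 = 1586.6 kPa.

q_ult ≈ 1590 kPa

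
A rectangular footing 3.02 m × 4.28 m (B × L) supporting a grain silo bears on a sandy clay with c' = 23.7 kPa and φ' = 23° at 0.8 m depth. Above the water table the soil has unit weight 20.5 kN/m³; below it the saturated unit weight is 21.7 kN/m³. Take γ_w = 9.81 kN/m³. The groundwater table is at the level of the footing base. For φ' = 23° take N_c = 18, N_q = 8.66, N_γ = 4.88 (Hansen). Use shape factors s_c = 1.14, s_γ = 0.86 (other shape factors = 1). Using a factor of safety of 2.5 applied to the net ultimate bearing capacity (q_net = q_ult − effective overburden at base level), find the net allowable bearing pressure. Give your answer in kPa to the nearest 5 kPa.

q_all(net) ≈ 275 kPa

q = γ·D_f = 20.5 × 0.8 = 16.4 kPa.
For the ½γBN_γ term take γ' = 21.7 − 9.81 = 11.89 kN/m³ (soil below base is submerged).
c·N_c·s_c = 23.7 × 18 × 1.14 = 486.32 kPa
q·N_q = 16.4 × 8.66 = 142.02 kPa
0.5·γ·B·N_γ·s_γ = 0.5 × 11.89 × 3.02 × 4.88 × 0.86 = 75.349 kPa
q_ult = 486.32 + 142.02 + 75.349 = 703.7 kPa.
Net ultimate: q_net = 703.7 − 16.4 = 687.3 kPa.
q_all(net) = 687.3 / 2.5 = 274.92 kPa.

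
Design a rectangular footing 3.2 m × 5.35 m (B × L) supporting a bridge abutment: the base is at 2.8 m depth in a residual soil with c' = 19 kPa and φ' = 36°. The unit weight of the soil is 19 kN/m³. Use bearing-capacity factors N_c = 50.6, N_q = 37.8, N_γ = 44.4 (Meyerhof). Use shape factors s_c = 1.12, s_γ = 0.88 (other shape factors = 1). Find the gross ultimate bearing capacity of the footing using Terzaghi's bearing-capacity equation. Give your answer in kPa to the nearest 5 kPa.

q = γ·D_f = 19 × 2.8 = 53.2 kPa.
c·N_c·s_c = 19 × 50.6 × 1.12 = 1076.8 kPa
q·N_q = 53.2 × 37.8 = 2011 kPa
0.5·γ·B·N_γ·s_γ = 0.5 × 19 × 3.2 × 44.4 × 0.88 = 1187.8 kPa
q_ult = 1076.8 + 2011 + 1187.8 = 4275.5 kPa.

q_ult ≈ 4275 kPa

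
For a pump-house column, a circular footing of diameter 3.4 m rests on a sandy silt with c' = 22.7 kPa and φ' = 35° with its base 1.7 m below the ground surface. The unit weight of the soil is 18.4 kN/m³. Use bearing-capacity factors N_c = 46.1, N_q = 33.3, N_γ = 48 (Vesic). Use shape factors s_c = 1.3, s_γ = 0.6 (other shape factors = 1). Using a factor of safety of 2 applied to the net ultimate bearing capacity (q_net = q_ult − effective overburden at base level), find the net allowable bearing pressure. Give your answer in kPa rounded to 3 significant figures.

q_all(net) ≈ 1640 kPa

Effective surcharge at the founding depth q = γ·D_f = 18.4 × 1.7 = 31.28 kPa.
q_ult = c·N_c·s_c + q·N_q + 0.5·γ·B·N_γ·s_γ
     = 22.7 × 46.1 × 1.3 + 31.28 × 33.3 + 0.5 × 18.4 × 3.4 × 48 × 0.6
     = 1360.4 + 1041.6 + 900.86 = 3302.9 kPa.
Net ultimate: q_net = 3302.9 − 31.28 = 3271.6 kPa.
q_all(net) = 3271.6 / 2 = 1635.8 kPa.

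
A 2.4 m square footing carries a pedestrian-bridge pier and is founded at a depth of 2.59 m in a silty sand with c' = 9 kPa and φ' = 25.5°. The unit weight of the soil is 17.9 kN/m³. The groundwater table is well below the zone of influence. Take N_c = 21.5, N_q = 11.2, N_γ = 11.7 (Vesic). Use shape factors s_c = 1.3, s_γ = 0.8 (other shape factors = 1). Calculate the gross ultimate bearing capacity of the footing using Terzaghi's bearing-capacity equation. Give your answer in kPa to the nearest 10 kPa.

q_ult ≈ 970 kPa

Effective surcharge at the founding depth q = γ·D_f = 17.9 × 2.59 = 46.361 kPa.
q_ult = c·N_c·s_c + q·N_q + 0.5·γ·B·N_γ·s_γ
     = 9 × 21.5 × 1.3 + 46.361 × 11.2 + 0.5 × 17.9 × 2.4 × 11.7 × 0.8
     = 251.55 + 519.24 + 201.05 = 971.85 kPa.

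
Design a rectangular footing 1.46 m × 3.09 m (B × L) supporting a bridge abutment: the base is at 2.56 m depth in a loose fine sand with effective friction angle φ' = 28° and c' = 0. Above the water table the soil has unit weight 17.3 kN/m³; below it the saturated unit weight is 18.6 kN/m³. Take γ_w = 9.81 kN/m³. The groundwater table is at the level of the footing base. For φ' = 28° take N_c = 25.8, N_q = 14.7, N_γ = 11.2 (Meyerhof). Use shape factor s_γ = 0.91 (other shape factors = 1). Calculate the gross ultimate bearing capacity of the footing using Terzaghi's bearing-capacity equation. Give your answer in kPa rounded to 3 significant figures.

q = γ·D_f = 17.3 × 2.56 = 44.288 kPa.
For the ½γBN_γ term take γ' = 18.6 − 9.81 = 8.79 kN/m³ (soil below base is submerged).
q·N_q = 44.288 × 14.7 = 651.03 kPa
0.5·γ·B·N_γ·s_γ = 0.5 × 8.79 × 1.46 × 11.2 × 0.91 = 65.399 kPa
q_ult = 651.03 + 65.399 = 716.43 kPa.

q_ult ≈ 716 kPa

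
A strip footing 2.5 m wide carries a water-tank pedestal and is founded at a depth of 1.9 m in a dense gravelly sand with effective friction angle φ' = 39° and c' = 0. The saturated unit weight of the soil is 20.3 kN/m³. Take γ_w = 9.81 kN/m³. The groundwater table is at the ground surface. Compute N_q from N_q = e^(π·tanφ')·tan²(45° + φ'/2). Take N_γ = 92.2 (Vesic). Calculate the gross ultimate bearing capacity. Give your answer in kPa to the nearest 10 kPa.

q_ult ≈ 2320 kPa

tan39° = 0.8098, so N_q = e^(π×0.8098)·tan²(64.5°) = 12.731 × 4.395 = 55.96.
With the water table at the surface the whole profile is submerged: γ' = 20.3 − 9.81 = 10.49 kN/m³, so q = γ'·D_f = 19.931 kPa; the same γ' applies in the ½γBN_γ term.
q_ult = q·N_q + 0.5·γ·B·N_γ
     = 19.931 × 55.957 + 0.5 × 10.49 × 2.5 × 92.2
     = 1115.3 + 1209 = 2324.3 kPa.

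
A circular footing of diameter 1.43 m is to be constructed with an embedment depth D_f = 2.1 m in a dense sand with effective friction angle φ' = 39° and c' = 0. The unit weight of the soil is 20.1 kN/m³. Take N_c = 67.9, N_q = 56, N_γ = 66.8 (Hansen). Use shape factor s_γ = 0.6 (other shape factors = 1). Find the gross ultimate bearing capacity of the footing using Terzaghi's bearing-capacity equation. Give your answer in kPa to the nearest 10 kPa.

q_ult ≈ 2940 kPa

Effective surcharge at the founding depth q = γ·D_f = 20.1 × 2.1 = 42.21 kPa.
q_ult = q·N_q + 0.5·γ·B·N_γ·s_γ
     = 42.21 × 56 + 0.5 × 20.1 × 1.43 × 66.8 × 0.6
     = 2363.8 + 576.01 = 2939.8 kPa.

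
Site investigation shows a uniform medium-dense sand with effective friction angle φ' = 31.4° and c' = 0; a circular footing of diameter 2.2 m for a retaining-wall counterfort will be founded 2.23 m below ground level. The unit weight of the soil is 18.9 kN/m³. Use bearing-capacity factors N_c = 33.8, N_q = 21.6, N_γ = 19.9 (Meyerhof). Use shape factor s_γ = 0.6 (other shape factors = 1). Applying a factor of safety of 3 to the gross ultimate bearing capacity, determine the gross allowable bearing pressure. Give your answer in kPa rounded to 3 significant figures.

Effective surcharge at the founding depth q = γ·D_f = 18.9 × 2.23 = 42.147 kPa.
q_ult = q·N_q + 0.5·γ·B·N_γ·s_γ
     = 42.147 × 21.6 + 0.5 × 18.9 × 2.2 × 19.9 × 0.6
     = 910.38 + 248.23 = 1158.6 kPa.
q_all = q_ult / FS = 1158.6 / 3 = 386.2 kPa.

q_all ≈ 386 kPa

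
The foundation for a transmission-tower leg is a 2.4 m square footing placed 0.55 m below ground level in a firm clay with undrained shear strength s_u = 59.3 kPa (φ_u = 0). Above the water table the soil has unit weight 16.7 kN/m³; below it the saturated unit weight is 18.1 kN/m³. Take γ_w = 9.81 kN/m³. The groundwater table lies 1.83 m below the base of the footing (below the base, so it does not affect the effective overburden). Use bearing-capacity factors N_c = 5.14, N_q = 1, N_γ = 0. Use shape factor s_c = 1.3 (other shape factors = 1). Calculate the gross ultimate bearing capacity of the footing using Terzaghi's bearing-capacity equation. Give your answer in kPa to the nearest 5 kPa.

q = γ·D_f = 16.7 × 0.55 = 9.185 kPa.
c·N_c·s_c = 59.3 × 5.14 × 1.3 = 396.24 kPa
q·N_q = 9.185 × 1 = 9.185 kPa
q_ult = 396.24 + 9.185 = 405.43 kPa.

q_ult ≈ 405 kPa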